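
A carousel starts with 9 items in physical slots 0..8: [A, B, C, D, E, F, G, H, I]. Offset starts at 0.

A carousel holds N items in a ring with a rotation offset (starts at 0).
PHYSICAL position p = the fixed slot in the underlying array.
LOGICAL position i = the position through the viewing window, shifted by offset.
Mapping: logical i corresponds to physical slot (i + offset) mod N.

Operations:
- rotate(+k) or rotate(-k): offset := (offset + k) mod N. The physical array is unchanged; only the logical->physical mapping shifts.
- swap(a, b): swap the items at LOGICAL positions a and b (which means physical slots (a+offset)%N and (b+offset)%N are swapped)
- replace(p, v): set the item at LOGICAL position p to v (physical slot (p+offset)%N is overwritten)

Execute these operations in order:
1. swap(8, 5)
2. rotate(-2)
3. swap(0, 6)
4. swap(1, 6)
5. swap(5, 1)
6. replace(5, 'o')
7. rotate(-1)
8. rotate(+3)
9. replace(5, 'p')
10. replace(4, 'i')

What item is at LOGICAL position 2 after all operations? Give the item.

After op 1 (swap(8, 5)): offset=0, physical=[A,B,C,D,E,I,G,H,F], logical=[A,B,C,D,E,I,G,H,F]
After op 2 (rotate(-2)): offset=7, physical=[A,B,C,D,E,I,G,H,F], logical=[H,F,A,B,C,D,E,I,G]
After op 3 (swap(0, 6)): offset=7, physical=[A,B,C,D,H,I,G,E,F], logical=[E,F,A,B,C,D,H,I,G]
After op 4 (swap(1, 6)): offset=7, physical=[A,B,C,D,F,I,G,E,H], logical=[E,H,A,B,C,D,F,I,G]
After op 5 (swap(5, 1)): offset=7, physical=[A,B,C,H,F,I,G,E,D], logical=[E,D,A,B,C,H,F,I,G]
After op 6 (replace(5, 'o')): offset=7, physical=[A,B,C,o,F,I,G,E,D], logical=[E,D,A,B,C,o,F,I,G]
After op 7 (rotate(-1)): offset=6, physical=[A,B,C,o,F,I,G,E,D], logical=[G,E,D,A,B,C,o,F,I]
After op 8 (rotate(+3)): offset=0, physical=[A,B,C,o,F,I,G,E,D], logical=[A,B,C,o,F,I,G,E,D]
After op 9 (replace(5, 'p')): offset=0, physical=[A,B,C,o,F,p,G,E,D], logical=[A,B,C,o,F,p,G,E,D]
After op 10 (replace(4, 'i')): offset=0, physical=[A,B,C,o,i,p,G,E,D], logical=[A,B,C,o,i,p,G,E,D]

Answer: C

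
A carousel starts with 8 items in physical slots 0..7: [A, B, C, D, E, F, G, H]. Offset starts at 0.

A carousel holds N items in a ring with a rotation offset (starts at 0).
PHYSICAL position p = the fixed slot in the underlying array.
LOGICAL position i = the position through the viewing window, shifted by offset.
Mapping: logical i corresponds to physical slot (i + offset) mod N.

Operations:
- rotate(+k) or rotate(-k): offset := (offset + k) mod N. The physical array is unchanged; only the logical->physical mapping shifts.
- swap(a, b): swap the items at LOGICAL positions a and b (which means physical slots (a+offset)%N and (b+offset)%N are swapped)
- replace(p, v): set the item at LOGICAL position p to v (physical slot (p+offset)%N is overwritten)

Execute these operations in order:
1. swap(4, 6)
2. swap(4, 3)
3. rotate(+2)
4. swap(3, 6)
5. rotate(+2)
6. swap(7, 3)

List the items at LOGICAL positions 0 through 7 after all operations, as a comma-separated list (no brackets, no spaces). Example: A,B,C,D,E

Answer: D,A,E,G,F,B,C,H

Derivation:
After op 1 (swap(4, 6)): offset=0, physical=[A,B,C,D,G,F,E,H], logical=[A,B,C,D,G,F,E,H]
After op 2 (swap(4, 3)): offset=0, physical=[A,B,C,G,D,F,E,H], logical=[A,B,C,G,D,F,E,H]
After op 3 (rotate(+2)): offset=2, physical=[A,B,C,G,D,F,E,H], logical=[C,G,D,F,E,H,A,B]
After op 4 (swap(3, 6)): offset=2, physical=[F,B,C,G,D,A,E,H], logical=[C,G,D,A,E,H,F,B]
After op 5 (rotate(+2)): offset=4, physical=[F,B,C,G,D,A,E,H], logical=[D,A,E,H,F,B,C,G]
After op 6 (swap(7, 3)): offset=4, physical=[F,B,C,H,D,A,E,G], logical=[D,A,E,G,F,B,C,H]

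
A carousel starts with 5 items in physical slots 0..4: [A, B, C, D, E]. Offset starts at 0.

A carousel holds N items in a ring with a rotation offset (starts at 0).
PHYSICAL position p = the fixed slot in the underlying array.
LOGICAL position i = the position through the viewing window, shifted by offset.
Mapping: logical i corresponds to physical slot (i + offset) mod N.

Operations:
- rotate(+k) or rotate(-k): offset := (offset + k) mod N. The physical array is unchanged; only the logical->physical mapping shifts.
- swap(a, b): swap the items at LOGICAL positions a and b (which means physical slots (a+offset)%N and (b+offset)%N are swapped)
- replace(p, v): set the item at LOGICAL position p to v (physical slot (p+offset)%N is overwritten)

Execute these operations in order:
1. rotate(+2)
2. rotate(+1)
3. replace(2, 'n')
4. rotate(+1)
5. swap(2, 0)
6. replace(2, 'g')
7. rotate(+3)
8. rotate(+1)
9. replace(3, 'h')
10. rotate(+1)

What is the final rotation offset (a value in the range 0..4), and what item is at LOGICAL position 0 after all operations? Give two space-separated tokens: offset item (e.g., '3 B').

Answer: 4 B

Derivation:
After op 1 (rotate(+2)): offset=2, physical=[A,B,C,D,E], logical=[C,D,E,A,B]
After op 2 (rotate(+1)): offset=3, physical=[A,B,C,D,E], logical=[D,E,A,B,C]
After op 3 (replace(2, 'n')): offset=3, physical=[n,B,C,D,E], logical=[D,E,n,B,C]
After op 4 (rotate(+1)): offset=4, physical=[n,B,C,D,E], logical=[E,n,B,C,D]
After op 5 (swap(2, 0)): offset=4, physical=[n,E,C,D,B], logical=[B,n,E,C,D]
After op 6 (replace(2, 'g')): offset=4, physical=[n,g,C,D,B], logical=[B,n,g,C,D]
After op 7 (rotate(+3)): offset=2, physical=[n,g,C,D,B], logical=[C,D,B,n,g]
After op 8 (rotate(+1)): offset=3, physical=[n,g,C,D,B], logical=[D,B,n,g,C]
After op 9 (replace(3, 'h')): offset=3, physical=[n,h,C,D,B], logical=[D,B,n,h,C]
After op 10 (rotate(+1)): offset=4, physical=[n,h,C,D,B], logical=[B,n,h,C,D]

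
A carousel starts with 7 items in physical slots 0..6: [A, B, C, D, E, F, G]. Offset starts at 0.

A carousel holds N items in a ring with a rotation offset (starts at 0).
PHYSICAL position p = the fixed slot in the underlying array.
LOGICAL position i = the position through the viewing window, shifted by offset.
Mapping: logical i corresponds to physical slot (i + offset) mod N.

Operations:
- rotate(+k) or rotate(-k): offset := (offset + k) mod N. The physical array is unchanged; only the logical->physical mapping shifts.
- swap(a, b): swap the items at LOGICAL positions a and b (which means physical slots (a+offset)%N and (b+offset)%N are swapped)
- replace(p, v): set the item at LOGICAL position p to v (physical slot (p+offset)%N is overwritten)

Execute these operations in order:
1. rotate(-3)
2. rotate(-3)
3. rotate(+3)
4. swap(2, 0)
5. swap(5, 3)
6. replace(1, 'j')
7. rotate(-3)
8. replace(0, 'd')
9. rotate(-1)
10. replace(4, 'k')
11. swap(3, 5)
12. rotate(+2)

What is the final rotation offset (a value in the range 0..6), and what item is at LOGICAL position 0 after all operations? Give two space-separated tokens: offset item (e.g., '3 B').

Answer: 2 A

Derivation:
After op 1 (rotate(-3)): offset=4, physical=[A,B,C,D,E,F,G], logical=[E,F,G,A,B,C,D]
After op 2 (rotate(-3)): offset=1, physical=[A,B,C,D,E,F,G], logical=[B,C,D,E,F,G,A]
After op 3 (rotate(+3)): offset=4, physical=[A,B,C,D,E,F,G], logical=[E,F,G,A,B,C,D]
After op 4 (swap(2, 0)): offset=4, physical=[A,B,C,D,G,F,E], logical=[G,F,E,A,B,C,D]
After op 5 (swap(5, 3)): offset=4, physical=[C,B,A,D,G,F,E], logical=[G,F,E,C,B,A,D]
After op 6 (replace(1, 'j')): offset=4, physical=[C,B,A,D,G,j,E], logical=[G,j,E,C,B,A,D]
After op 7 (rotate(-3)): offset=1, physical=[C,B,A,D,G,j,E], logical=[B,A,D,G,j,E,C]
After op 8 (replace(0, 'd')): offset=1, physical=[C,d,A,D,G,j,E], logical=[d,A,D,G,j,E,C]
After op 9 (rotate(-1)): offset=0, physical=[C,d,A,D,G,j,E], logical=[C,d,A,D,G,j,E]
After op 10 (replace(4, 'k')): offset=0, physical=[C,d,A,D,k,j,E], logical=[C,d,A,D,k,j,E]
After op 11 (swap(3, 5)): offset=0, physical=[C,d,A,j,k,D,E], logical=[C,d,A,j,k,D,E]
After op 12 (rotate(+2)): offset=2, physical=[C,d,A,j,k,D,E], logical=[A,j,k,D,E,C,d]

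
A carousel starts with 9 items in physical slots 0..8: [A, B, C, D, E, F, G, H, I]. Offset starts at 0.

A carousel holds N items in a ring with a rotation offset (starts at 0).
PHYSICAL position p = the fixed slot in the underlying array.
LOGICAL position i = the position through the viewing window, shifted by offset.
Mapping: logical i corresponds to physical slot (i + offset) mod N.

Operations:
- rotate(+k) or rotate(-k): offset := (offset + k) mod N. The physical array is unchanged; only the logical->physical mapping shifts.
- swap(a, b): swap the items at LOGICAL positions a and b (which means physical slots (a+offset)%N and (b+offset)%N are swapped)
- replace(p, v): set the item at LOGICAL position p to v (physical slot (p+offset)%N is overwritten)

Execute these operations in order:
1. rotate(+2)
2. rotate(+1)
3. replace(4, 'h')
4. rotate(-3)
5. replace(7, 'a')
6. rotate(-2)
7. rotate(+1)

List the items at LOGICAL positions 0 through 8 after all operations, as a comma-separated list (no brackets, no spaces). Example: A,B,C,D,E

After op 1 (rotate(+2)): offset=2, physical=[A,B,C,D,E,F,G,H,I], logical=[C,D,E,F,G,H,I,A,B]
After op 2 (rotate(+1)): offset=3, physical=[A,B,C,D,E,F,G,H,I], logical=[D,E,F,G,H,I,A,B,C]
After op 3 (replace(4, 'h')): offset=3, physical=[A,B,C,D,E,F,G,h,I], logical=[D,E,F,G,h,I,A,B,C]
After op 4 (rotate(-3)): offset=0, physical=[A,B,C,D,E,F,G,h,I], logical=[A,B,C,D,E,F,G,h,I]
After op 5 (replace(7, 'a')): offset=0, physical=[A,B,C,D,E,F,G,a,I], logical=[A,B,C,D,E,F,G,a,I]
After op 6 (rotate(-2)): offset=7, physical=[A,B,C,D,E,F,G,a,I], logical=[a,I,A,B,C,D,E,F,G]
After op 7 (rotate(+1)): offset=8, physical=[A,B,C,D,E,F,G,a,I], logical=[I,A,B,C,D,E,F,G,a]

Answer: I,A,B,C,D,E,F,G,a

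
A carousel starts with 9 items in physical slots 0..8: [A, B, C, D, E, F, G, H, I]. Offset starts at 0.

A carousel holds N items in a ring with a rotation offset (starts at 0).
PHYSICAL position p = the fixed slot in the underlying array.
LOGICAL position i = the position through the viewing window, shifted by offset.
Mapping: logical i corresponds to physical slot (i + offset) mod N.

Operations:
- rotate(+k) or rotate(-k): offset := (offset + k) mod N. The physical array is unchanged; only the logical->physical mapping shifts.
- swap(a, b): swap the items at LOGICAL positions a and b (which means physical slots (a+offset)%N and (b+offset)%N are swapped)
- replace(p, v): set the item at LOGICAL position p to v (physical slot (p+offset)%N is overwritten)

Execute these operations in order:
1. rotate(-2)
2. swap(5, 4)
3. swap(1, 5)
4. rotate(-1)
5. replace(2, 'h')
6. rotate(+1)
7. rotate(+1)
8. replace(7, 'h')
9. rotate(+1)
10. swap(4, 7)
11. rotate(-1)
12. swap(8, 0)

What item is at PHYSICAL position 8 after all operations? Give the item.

After op 1 (rotate(-2)): offset=7, physical=[A,B,C,D,E,F,G,H,I], logical=[H,I,A,B,C,D,E,F,G]
After op 2 (swap(5, 4)): offset=7, physical=[A,B,D,C,E,F,G,H,I], logical=[H,I,A,B,D,C,E,F,G]
After op 3 (swap(1, 5)): offset=7, physical=[A,B,D,I,E,F,G,H,C], logical=[H,C,A,B,D,I,E,F,G]
After op 4 (rotate(-1)): offset=6, physical=[A,B,D,I,E,F,G,H,C], logical=[G,H,C,A,B,D,I,E,F]
After op 5 (replace(2, 'h')): offset=6, physical=[A,B,D,I,E,F,G,H,h], logical=[G,H,h,A,B,D,I,E,F]
After op 6 (rotate(+1)): offset=7, physical=[A,B,D,I,E,F,G,H,h], logical=[H,h,A,B,D,I,E,F,G]
After op 7 (rotate(+1)): offset=8, physical=[A,B,D,I,E,F,G,H,h], logical=[h,A,B,D,I,E,F,G,H]
After op 8 (replace(7, 'h')): offset=8, physical=[A,B,D,I,E,F,h,H,h], logical=[h,A,B,D,I,E,F,h,H]
After op 9 (rotate(+1)): offset=0, physical=[A,B,D,I,E,F,h,H,h], logical=[A,B,D,I,E,F,h,H,h]
After op 10 (swap(4, 7)): offset=0, physical=[A,B,D,I,H,F,h,E,h], logical=[A,B,D,I,H,F,h,E,h]
After op 11 (rotate(-1)): offset=8, physical=[A,B,D,I,H,F,h,E,h], logical=[h,A,B,D,I,H,F,h,E]
After op 12 (swap(8, 0)): offset=8, physical=[A,B,D,I,H,F,h,h,E], logical=[E,A,B,D,I,H,F,h,h]

Answer: E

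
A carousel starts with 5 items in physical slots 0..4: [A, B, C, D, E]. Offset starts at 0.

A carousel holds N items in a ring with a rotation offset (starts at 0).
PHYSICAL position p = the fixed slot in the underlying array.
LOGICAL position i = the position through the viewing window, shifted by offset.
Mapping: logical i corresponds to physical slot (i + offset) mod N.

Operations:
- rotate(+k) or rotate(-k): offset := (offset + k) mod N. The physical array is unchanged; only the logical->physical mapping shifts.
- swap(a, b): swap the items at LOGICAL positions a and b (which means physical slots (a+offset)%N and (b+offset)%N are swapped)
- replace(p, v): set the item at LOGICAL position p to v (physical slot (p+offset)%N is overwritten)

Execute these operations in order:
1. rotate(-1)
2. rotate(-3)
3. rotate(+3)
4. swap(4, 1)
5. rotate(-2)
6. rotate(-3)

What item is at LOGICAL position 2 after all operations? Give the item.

After op 1 (rotate(-1)): offset=4, physical=[A,B,C,D,E], logical=[E,A,B,C,D]
After op 2 (rotate(-3)): offset=1, physical=[A,B,C,D,E], logical=[B,C,D,E,A]
After op 3 (rotate(+3)): offset=4, physical=[A,B,C,D,E], logical=[E,A,B,C,D]
After op 4 (swap(4, 1)): offset=4, physical=[D,B,C,A,E], logical=[E,D,B,C,A]
After op 5 (rotate(-2)): offset=2, physical=[D,B,C,A,E], logical=[C,A,E,D,B]
After op 6 (rotate(-3)): offset=4, physical=[D,B,C,A,E], logical=[E,D,B,C,A]

Answer: B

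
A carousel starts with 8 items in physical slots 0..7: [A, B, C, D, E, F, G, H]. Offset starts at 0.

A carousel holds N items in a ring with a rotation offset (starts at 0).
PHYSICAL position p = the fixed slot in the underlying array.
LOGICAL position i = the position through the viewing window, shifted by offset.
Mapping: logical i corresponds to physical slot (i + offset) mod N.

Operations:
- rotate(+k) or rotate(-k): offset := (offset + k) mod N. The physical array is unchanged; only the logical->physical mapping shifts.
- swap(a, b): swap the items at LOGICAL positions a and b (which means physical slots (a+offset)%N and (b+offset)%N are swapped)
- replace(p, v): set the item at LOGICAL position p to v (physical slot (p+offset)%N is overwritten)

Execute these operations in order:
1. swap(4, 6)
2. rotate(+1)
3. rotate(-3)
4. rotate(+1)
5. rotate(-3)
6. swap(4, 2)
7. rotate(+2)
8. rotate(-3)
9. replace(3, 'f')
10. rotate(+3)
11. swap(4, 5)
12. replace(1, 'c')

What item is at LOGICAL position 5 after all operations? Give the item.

Answer: C

Derivation:
After op 1 (swap(4, 6)): offset=0, physical=[A,B,C,D,G,F,E,H], logical=[A,B,C,D,G,F,E,H]
After op 2 (rotate(+1)): offset=1, physical=[A,B,C,D,G,F,E,H], logical=[B,C,D,G,F,E,H,A]
After op 3 (rotate(-3)): offset=6, physical=[A,B,C,D,G,F,E,H], logical=[E,H,A,B,C,D,G,F]
After op 4 (rotate(+1)): offset=7, physical=[A,B,C,D,G,F,E,H], logical=[H,A,B,C,D,G,F,E]
After op 5 (rotate(-3)): offset=4, physical=[A,B,C,D,G,F,E,H], logical=[G,F,E,H,A,B,C,D]
After op 6 (swap(4, 2)): offset=4, physical=[E,B,C,D,G,F,A,H], logical=[G,F,A,H,E,B,C,D]
After op 7 (rotate(+2)): offset=6, physical=[E,B,C,D,G,F,A,H], logical=[A,H,E,B,C,D,G,F]
After op 8 (rotate(-3)): offset=3, physical=[E,B,C,D,G,F,A,H], logical=[D,G,F,A,H,E,B,C]
After op 9 (replace(3, 'f')): offset=3, physical=[E,B,C,D,G,F,f,H], logical=[D,G,F,f,H,E,B,C]
After op 10 (rotate(+3)): offset=6, physical=[E,B,C,D,G,F,f,H], logical=[f,H,E,B,C,D,G,F]
After op 11 (swap(4, 5)): offset=6, physical=[E,B,D,C,G,F,f,H], logical=[f,H,E,B,D,C,G,F]
After op 12 (replace(1, 'c')): offset=6, physical=[E,B,D,C,G,F,f,c], logical=[f,c,E,B,D,C,G,F]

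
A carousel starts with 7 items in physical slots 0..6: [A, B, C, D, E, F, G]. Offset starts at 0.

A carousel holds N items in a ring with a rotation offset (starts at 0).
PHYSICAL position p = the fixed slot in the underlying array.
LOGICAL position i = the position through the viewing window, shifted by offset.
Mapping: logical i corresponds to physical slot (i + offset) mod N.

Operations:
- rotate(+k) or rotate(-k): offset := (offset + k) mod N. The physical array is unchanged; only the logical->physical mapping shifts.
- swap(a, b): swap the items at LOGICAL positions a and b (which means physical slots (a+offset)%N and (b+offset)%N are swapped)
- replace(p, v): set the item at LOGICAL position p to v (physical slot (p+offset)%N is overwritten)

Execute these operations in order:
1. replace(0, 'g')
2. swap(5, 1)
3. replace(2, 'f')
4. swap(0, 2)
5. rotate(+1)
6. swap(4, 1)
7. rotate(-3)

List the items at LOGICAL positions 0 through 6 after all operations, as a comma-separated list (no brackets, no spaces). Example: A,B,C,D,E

Answer: g,G,f,F,B,D,E

Derivation:
After op 1 (replace(0, 'g')): offset=0, physical=[g,B,C,D,E,F,G], logical=[g,B,C,D,E,F,G]
After op 2 (swap(5, 1)): offset=0, physical=[g,F,C,D,E,B,G], logical=[g,F,C,D,E,B,G]
After op 3 (replace(2, 'f')): offset=0, physical=[g,F,f,D,E,B,G], logical=[g,F,f,D,E,B,G]
After op 4 (swap(0, 2)): offset=0, physical=[f,F,g,D,E,B,G], logical=[f,F,g,D,E,B,G]
After op 5 (rotate(+1)): offset=1, physical=[f,F,g,D,E,B,G], logical=[F,g,D,E,B,G,f]
After op 6 (swap(4, 1)): offset=1, physical=[f,F,B,D,E,g,G], logical=[F,B,D,E,g,G,f]
After op 7 (rotate(-3)): offset=5, physical=[f,F,B,D,E,g,G], logical=[g,G,f,F,B,D,E]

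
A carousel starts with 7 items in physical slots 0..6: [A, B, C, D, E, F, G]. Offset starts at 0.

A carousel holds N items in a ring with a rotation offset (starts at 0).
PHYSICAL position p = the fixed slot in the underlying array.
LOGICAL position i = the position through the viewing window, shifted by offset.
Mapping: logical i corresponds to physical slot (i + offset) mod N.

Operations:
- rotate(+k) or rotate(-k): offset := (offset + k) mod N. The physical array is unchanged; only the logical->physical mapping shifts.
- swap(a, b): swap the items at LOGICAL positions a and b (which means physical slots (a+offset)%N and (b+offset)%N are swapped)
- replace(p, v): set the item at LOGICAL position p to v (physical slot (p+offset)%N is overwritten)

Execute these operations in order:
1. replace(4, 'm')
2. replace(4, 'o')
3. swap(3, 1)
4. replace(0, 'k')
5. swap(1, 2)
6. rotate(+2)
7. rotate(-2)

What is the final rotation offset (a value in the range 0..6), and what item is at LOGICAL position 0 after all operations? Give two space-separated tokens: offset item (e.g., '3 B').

Answer: 0 k

Derivation:
After op 1 (replace(4, 'm')): offset=0, physical=[A,B,C,D,m,F,G], logical=[A,B,C,D,m,F,G]
After op 2 (replace(4, 'o')): offset=0, physical=[A,B,C,D,o,F,G], logical=[A,B,C,D,o,F,G]
After op 3 (swap(3, 1)): offset=0, physical=[A,D,C,B,o,F,G], logical=[A,D,C,B,o,F,G]
After op 4 (replace(0, 'k')): offset=0, physical=[k,D,C,B,o,F,G], logical=[k,D,C,B,o,F,G]
After op 5 (swap(1, 2)): offset=0, physical=[k,C,D,B,o,F,G], logical=[k,C,D,B,o,F,G]
After op 6 (rotate(+2)): offset=2, physical=[k,C,D,B,o,F,G], logical=[D,B,o,F,G,k,C]
After op 7 (rotate(-2)): offset=0, physical=[k,C,D,B,o,F,G], logical=[k,C,D,B,o,F,G]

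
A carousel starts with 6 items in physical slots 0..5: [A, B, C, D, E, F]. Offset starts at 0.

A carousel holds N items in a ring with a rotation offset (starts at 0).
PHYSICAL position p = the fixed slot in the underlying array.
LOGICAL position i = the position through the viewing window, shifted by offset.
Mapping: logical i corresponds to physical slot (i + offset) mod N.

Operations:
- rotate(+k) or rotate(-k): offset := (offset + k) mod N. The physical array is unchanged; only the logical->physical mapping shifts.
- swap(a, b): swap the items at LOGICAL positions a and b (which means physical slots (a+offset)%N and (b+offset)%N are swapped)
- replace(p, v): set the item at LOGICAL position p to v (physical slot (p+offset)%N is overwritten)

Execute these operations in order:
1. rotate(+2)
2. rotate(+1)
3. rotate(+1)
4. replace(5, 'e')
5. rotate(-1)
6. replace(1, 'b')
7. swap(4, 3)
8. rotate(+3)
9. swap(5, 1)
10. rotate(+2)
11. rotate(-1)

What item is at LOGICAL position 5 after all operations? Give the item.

After op 1 (rotate(+2)): offset=2, physical=[A,B,C,D,E,F], logical=[C,D,E,F,A,B]
After op 2 (rotate(+1)): offset=3, physical=[A,B,C,D,E,F], logical=[D,E,F,A,B,C]
After op 3 (rotate(+1)): offset=4, physical=[A,B,C,D,E,F], logical=[E,F,A,B,C,D]
After op 4 (replace(5, 'e')): offset=4, physical=[A,B,C,e,E,F], logical=[E,F,A,B,C,e]
After op 5 (rotate(-1)): offset=3, physical=[A,B,C,e,E,F], logical=[e,E,F,A,B,C]
After op 6 (replace(1, 'b')): offset=3, physical=[A,B,C,e,b,F], logical=[e,b,F,A,B,C]
After op 7 (swap(4, 3)): offset=3, physical=[B,A,C,e,b,F], logical=[e,b,F,B,A,C]
After op 8 (rotate(+3)): offset=0, physical=[B,A,C,e,b,F], logical=[B,A,C,e,b,F]
After op 9 (swap(5, 1)): offset=0, physical=[B,F,C,e,b,A], logical=[B,F,C,e,b,A]
After op 10 (rotate(+2)): offset=2, physical=[B,F,C,e,b,A], logical=[C,e,b,A,B,F]
After op 11 (rotate(-1)): offset=1, physical=[B,F,C,e,b,A], logical=[F,C,e,b,A,B]

Answer: B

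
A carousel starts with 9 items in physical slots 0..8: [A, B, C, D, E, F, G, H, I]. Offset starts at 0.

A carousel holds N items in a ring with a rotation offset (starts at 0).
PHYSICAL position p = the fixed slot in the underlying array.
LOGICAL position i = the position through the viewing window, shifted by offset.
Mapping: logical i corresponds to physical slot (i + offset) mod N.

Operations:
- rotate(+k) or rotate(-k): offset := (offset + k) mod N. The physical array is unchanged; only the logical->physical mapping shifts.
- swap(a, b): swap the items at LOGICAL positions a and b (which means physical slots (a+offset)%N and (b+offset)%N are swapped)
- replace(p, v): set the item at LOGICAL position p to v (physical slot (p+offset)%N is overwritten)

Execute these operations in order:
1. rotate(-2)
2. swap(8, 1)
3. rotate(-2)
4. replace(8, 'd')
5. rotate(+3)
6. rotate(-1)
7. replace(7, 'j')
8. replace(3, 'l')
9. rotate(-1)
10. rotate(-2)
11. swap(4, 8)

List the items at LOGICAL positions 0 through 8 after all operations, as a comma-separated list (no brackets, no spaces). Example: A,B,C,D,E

Answer: d,j,I,H,D,A,l,C,G

Derivation:
After op 1 (rotate(-2)): offset=7, physical=[A,B,C,D,E,F,G,H,I], logical=[H,I,A,B,C,D,E,F,G]
After op 2 (swap(8, 1)): offset=7, physical=[A,B,C,D,E,F,I,H,G], logical=[H,G,A,B,C,D,E,F,I]
After op 3 (rotate(-2)): offset=5, physical=[A,B,C,D,E,F,I,H,G], logical=[F,I,H,G,A,B,C,D,E]
After op 4 (replace(8, 'd')): offset=5, physical=[A,B,C,D,d,F,I,H,G], logical=[F,I,H,G,A,B,C,D,d]
After op 5 (rotate(+3)): offset=8, physical=[A,B,C,D,d,F,I,H,G], logical=[G,A,B,C,D,d,F,I,H]
After op 6 (rotate(-1)): offset=7, physical=[A,B,C,D,d,F,I,H,G], logical=[H,G,A,B,C,D,d,F,I]
After op 7 (replace(7, 'j')): offset=7, physical=[A,B,C,D,d,j,I,H,G], logical=[H,G,A,B,C,D,d,j,I]
After op 8 (replace(3, 'l')): offset=7, physical=[A,l,C,D,d,j,I,H,G], logical=[H,G,A,l,C,D,d,j,I]
After op 9 (rotate(-1)): offset=6, physical=[A,l,C,D,d,j,I,H,G], logical=[I,H,G,A,l,C,D,d,j]
After op 10 (rotate(-2)): offset=4, physical=[A,l,C,D,d,j,I,H,G], logical=[d,j,I,H,G,A,l,C,D]
After op 11 (swap(4, 8)): offset=4, physical=[A,l,C,G,d,j,I,H,D], logical=[d,j,I,H,D,A,l,C,G]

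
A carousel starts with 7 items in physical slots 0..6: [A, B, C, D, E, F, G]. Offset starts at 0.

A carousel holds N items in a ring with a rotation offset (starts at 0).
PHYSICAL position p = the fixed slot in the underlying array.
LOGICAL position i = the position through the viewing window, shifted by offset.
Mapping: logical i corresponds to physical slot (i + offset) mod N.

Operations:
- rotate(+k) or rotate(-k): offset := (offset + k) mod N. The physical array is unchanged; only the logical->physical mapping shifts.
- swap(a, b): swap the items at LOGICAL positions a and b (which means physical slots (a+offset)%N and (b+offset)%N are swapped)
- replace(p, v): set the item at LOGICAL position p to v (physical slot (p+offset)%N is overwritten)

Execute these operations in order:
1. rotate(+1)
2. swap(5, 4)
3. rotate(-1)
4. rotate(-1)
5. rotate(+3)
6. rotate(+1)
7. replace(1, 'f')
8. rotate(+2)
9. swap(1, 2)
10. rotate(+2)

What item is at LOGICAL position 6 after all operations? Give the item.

After op 1 (rotate(+1)): offset=1, physical=[A,B,C,D,E,F,G], logical=[B,C,D,E,F,G,A]
After op 2 (swap(5, 4)): offset=1, physical=[A,B,C,D,E,G,F], logical=[B,C,D,E,G,F,A]
After op 3 (rotate(-1)): offset=0, physical=[A,B,C,D,E,G,F], logical=[A,B,C,D,E,G,F]
After op 4 (rotate(-1)): offset=6, physical=[A,B,C,D,E,G,F], logical=[F,A,B,C,D,E,G]
After op 5 (rotate(+3)): offset=2, physical=[A,B,C,D,E,G,F], logical=[C,D,E,G,F,A,B]
After op 6 (rotate(+1)): offset=3, physical=[A,B,C,D,E,G,F], logical=[D,E,G,F,A,B,C]
After op 7 (replace(1, 'f')): offset=3, physical=[A,B,C,D,f,G,F], logical=[D,f,G,F,A,B,C]
After op 8 (rotate(+2)): offset=5, physical=[A,B,C,D,f,G,F], logical=[G,F,A,B,C,D,f]
After op 9 (swap(1, 2)): offset=5, physical=[F,B,C,D,f,G,A], logical=[G,A,F,B,C,D,f]
After op 10 (rotate(+2)): offset=0, physical=[F,B,C,D,f,G,A], logical=[F,B,C,D,f,G,A]

Answer: A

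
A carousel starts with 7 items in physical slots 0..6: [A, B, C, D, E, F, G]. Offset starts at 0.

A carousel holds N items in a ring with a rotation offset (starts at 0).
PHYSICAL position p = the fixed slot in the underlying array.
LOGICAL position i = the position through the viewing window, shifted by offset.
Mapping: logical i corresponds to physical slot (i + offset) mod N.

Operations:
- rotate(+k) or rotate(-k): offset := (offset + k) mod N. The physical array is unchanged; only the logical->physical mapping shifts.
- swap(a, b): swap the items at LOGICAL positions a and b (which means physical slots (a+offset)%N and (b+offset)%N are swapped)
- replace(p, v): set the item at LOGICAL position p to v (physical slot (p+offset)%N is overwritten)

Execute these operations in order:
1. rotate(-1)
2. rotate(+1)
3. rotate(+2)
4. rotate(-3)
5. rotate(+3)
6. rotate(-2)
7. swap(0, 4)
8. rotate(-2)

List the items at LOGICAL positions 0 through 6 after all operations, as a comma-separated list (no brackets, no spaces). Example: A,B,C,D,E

Answer: F,G,E,B,C,D,A

Derivation:
After op 1 (rotate(-1)): offset=6, physical=[A,B,C,D,E,F,G], logical=[G,A,B,C,D,E,F]
After op 2 (rotate(+1)): offset=0, physical=[A,B,C,D,E,F,G], logical=[A,B,C,D,E,F,G]
After op 3 (rotate(+2)): offset=2, physical=[A,B,C,D,E,F,G], logical=[C,D,E,F,G,A,B]
After op 4 (rotate(-3)): offset=6, physical=[A,B,C,D,E,F,G], logical=[G,A,B,C,D,E,F]
After op 5 (rotate(+3)): offset=2, physical=[A,B,C,D,E,F,G], logical=[C,D,E,F,G,A,B]
After op 6 (rotate(-2)): offset=0, physical=[A,B,C,D,E,F,G], logical=[A,B,C,D,E,F,G]
After op 7 (swap(0, 4)): offset=0, physical=[E,B,C,D,A,F,G], logical=[E,B,C,D,A,F,G]
After op 8 (rotate(-2)): offset=5, physical=[E,B,C,D,A,F,G], logical=[F,G,E,B,C,D,A]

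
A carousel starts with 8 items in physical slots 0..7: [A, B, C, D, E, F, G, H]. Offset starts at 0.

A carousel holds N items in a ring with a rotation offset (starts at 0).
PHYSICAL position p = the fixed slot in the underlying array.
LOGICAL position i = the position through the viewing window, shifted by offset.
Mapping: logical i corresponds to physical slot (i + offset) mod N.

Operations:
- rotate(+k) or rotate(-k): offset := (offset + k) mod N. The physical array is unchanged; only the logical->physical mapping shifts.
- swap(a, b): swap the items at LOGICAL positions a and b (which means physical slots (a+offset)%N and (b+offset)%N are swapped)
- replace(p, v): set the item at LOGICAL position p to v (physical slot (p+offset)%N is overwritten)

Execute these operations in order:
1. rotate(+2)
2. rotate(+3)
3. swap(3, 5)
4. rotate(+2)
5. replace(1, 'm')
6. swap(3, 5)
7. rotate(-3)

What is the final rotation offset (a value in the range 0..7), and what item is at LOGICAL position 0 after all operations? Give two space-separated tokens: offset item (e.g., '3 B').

After op 1 (rotate(+2)): offset=2, physical=[A,B,C,D,E,F,G,H], logical=[C,D,E,F,G,H,A,B]
After op 2 (rotate(+3)): offset=5, physical=[A,B,C,D,E,F,G,H], logical=[F,G,H,A,B,C,D,E]
After op 3 (swap(3, 5)): offset=5, physical=[C,B,A,D,E,F,G,H], logical=[F,G,H,C,B,A,D,E]
After op 4 (rotate(+2)): offset=7, physical=[C,B,A,D,E,F,G,H], logical=[H,C,B,A,D,E,F,G]
After op 5 (replace(1, 'm')): offset=7, physical=[m,B,A,D,E,F,G,H], logical=[H,m,B,A,D,E,F,G]
After op 6 (swap(3, 5)): offset=7, physical=[m,B,E,D,A,F,G,H], logical=[H,m,B,E,D,A,F,G]
After op 7 (rotate(-3)): offset=4, physical=[m,B,E,D,A,F,G,H], logical=[A,F,G,H,m,B,E,D]

Answer: 4 A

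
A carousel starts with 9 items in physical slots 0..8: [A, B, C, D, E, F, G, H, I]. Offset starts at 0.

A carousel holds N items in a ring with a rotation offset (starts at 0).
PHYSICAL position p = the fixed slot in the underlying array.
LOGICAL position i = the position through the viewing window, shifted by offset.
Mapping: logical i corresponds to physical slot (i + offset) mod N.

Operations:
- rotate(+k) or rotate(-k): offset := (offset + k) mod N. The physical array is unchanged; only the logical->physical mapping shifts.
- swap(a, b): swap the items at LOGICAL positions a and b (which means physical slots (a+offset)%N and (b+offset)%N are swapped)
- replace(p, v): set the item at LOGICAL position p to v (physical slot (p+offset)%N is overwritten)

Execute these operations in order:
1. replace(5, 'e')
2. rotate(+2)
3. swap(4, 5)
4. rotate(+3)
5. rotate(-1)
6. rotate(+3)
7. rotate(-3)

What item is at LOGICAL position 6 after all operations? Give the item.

After op 1 (replace(5, 'e')): offset=0, physical=[A,B,C,D,E,e,G,H,I], logical=[A,B,C,D,E,e,G,H,I]
After op 2 (rotate(+2)): offset=2, physical=[A,B,C,D,E,e,G,H,I], logical=[C,D,E,e,G,H,I,A,B]
After op 3 (swap(4, 5)): offset=2, physical=[A,B,C,D,E,e,H,G,I], logical=[C,D,E,e,H,G,I,A,B]
After op 4 (rotate(+3)): offset=5, physical=[A,B,C,D,E,e,H,G,I], logical=[e,H,G,I,A,B,C,D,E]
After op 5 (rotate(-1)): offset=4, physical=[A,B,C,D,E,e,H,G,I], logical=[E,e,H,G,I,A,B,C,D]
After op 6 (rotate(+3)): offset=7, physical=[A,B,C,D,E,e,H,G,I], logical=[G,I,A,B,C,D,E,e,H]
After op 7 (rotate(-3)): offset=4, physical=[A,B,C,D,E,e,H,G,I], logical=[E,e,H,G,I,A,B,C,D]

Answer: B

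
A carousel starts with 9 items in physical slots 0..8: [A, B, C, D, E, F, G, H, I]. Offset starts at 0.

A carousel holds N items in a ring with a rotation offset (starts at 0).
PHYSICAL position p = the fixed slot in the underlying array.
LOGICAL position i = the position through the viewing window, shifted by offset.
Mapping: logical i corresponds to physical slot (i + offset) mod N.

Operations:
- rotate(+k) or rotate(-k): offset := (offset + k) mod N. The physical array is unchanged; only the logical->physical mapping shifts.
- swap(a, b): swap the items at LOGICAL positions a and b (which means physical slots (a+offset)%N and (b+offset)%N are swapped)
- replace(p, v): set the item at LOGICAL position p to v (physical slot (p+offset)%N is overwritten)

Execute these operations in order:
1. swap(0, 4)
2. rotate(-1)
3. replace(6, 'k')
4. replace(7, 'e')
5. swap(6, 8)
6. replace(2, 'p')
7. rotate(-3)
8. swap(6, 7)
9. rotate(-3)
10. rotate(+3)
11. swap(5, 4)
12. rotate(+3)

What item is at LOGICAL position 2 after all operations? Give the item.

After op 1 (swap(0, 4)): offset=0, physical=[E,B,C,D,A,F,G,H,I], logical=[E,B,C,D,A,F,G,H,I]
After op 2 (rotate(-1)): offset=8, physical=[E,B,C,D,A,F,G,H,I], logical=[I,E,B,C,D,A,F,G,H]
After op 3 (replace(6, 'k')): offset=8, physical=[E,B,C,D,A,k,G,H,I], logical=[I,E,B,C,D,A,k,G,H]
After op 4 (replace(7, 'e')): offset=8, physical=[E,B,C,D,A,k,e,H,I], logical=[I,E,B,C,D,A,k,e,H]
After op 5 (swap(6, 8)): offset=8, physical=[E,B,C,D,A,H,e,k,I], logical=[I,E,B,C,D,A,H,e,k]
After op 6 (replace(2, 'p')): offset=8, physical=[E,p,C,D,A,H,e,k,I], logical=[I,E,p,C,D,A,H,e,k]
After op 7 (rotate(-3)): offset=5, physical=[E,p,C,D,A,H,e,k,I], logical=[H,e,k,I,E,p,C,D,A]
After op 8 (swap(6, 7)): offset=5, physical=[E,p,D,C,A,H,e,k,I], logical=[H,e,k,I,E,p,D,C,A]
After op 9 (rotate(-3)): offset=2, physical=[E,p,D,C,A,H,e,k,I], logical=[D,C,A,H,e,k,I,E,p]
After op 10 (rotate(+3)): offset=5, physical=[E,p,D,C,A,H,e,k,I], logical=[H,e,k,I,E,p,D,C,A]
After op 11 (swap(5, 4)): offset=5, physical=[p,E,D,C,A,H,e,k,I], logical=[H,e,k,I,p,E,D,C,A]
After op 12 (rotate(+3)): offset=8, physical=[p,E,D,C,A,H,e,k,I], logical=[I,p,E,D,C,A,H,e,k]

Answer: E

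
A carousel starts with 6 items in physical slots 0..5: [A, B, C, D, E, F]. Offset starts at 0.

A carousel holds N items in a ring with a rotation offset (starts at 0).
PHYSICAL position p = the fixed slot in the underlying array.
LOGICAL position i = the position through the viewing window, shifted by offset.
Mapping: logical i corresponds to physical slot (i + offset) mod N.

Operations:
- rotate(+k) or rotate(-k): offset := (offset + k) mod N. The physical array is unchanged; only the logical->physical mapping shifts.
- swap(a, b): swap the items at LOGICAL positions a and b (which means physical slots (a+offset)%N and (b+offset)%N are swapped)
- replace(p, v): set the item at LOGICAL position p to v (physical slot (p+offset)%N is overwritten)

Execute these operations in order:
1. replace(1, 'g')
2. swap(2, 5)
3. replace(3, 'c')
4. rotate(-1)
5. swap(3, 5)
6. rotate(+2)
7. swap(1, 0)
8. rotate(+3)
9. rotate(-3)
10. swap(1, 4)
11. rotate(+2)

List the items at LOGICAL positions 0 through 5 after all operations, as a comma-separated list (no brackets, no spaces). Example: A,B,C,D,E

After op 1 (replace(1, 'g')): offset=0, physical=[A,g,C,D,E,F], logical=[A,g,C,D,E,F]
After op 2 (swap(2, 5)): offset=0, physical=[A,g,F,D,E,C], logical=[A,g,F,D,E,C]
After op 3 (replace(3, 'c')): offset=0, physical=[A,g,F,c,E,C], logical=[A,g,F,c,E,C]
After op 4 (rotate(-1)): offset=5, physical=[A,g,F,c,E,C], logical=[C,A,g,F,c,E]
After op 5 (swap(3, 5)): offset=5, physical=[A,g,E,c,F,C], logical=[C,A,g,E,c,F]
After op 6 (rotate(+2)): offset=1, physical=[A,g,E,c,F,C], logical=[g,E,c,F,C,A]
After op 7 (swap(1, 0)): offset=1, physical=[A,E,g,c,F,C], logical=[E,g,c,F,C,A]
After op 8 (rotate(+3)): offset=4, physical=[A,E,g,c,F,C], logical=[F,C,A,E,g,c]
After op 9 (rotate(-3)): offset=1, physical=[A,E,g,c,F,C], logical=[E,g,c,F,C,A]
After op 10 (swap(1, 4)): offset=1, physical=[A,E,C,c,F,g], logical=[E,C,c,F,g,A]
After op 11 (rotate(+2)): offset=3, physical=[A,E,C,c,F,g], logical=[c,F,g,A,E,C]

Answer: c,F,g,A,E,C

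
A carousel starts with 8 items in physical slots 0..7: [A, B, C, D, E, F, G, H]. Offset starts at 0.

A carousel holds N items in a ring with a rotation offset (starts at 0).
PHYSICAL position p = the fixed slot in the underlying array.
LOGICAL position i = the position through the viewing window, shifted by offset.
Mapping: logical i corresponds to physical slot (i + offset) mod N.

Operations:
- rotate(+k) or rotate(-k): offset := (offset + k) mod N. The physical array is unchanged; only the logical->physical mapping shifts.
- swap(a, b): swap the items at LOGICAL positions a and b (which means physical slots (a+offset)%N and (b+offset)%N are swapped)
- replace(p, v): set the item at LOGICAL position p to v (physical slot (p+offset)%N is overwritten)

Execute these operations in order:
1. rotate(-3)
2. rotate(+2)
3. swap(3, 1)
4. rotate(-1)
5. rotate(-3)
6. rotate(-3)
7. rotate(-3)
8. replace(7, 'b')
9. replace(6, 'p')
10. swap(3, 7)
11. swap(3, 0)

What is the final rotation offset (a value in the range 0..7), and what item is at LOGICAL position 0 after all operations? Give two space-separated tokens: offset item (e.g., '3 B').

After op 1 (rotate(-3)): offset=5, physical=[A,B,C,D,E,F,G,H], logical=[F,G,H,A,B,C,D,E]
After op 2 (rotate(+2)): offset=7, physical=[A,B,C,D,E,F,G,H], logical=[H,A,B,C,D,E,F,G]
After op 3 (swap(3, 1)): offset=7, physical=[C,B,A,D,E,F,G,H], logical=[H,C,B,A,D,E,F,G]
After op 4 (rotate(-1)): offset=6, physical=[C,B,A,D,E,F,G,H], logical=[G,H,C,B,A,D,E,F]
After op 5 (rotate(-3)): offset=3, physical=[C,B,A,D,E,F,G,H], logical=[D,E,F,G,H,C,B,A]
After op 6 (rotate(-3)): offset=0, physical=[C,B,A,D,E,F,G,H], logical=[C,B,A,D,E,F,G,H]
After op 7 (rotate(-3)): offset=5, physical=[C,B,A,D,E,F,G,H], logical=[F,G,H,C,B,A,D,E]
After op 8 (replace(7, 'b')): offset=5, physical=[C,B,A,D,b,F,G,H], logical=[F,G,H,C,B,A,D,b]
After op 9 (replace(6, 'p')): offset=5, physical=[C,B,A,p,b,F,G,H], logical=[F,G,H,C,B,A,p,b]
After op 10 (swap(3, 7)): offset=5, physical=[b,B,A,p,C,F,G,H], logical=[F,G,H,b,B,A,p,C]
After op 11 (swap(3, 0)): offset=5, physical=[F,B,A,p,C,b,G,H], logical=[b,G,H,F,B,A,p,C]

Answer: 5 b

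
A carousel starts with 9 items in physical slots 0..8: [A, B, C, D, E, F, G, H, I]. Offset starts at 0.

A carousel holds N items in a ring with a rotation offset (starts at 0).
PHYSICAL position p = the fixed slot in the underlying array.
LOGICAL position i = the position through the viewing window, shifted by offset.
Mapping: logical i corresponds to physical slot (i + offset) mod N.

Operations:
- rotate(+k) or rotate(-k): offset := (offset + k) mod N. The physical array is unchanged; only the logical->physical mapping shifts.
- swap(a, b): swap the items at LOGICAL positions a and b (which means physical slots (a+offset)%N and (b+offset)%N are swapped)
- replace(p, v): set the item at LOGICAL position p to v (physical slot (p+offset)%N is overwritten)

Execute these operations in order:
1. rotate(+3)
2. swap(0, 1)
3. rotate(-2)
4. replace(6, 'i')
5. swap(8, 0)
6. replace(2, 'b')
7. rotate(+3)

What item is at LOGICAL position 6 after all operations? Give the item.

Answer: A

Derivation:
After op 1 (rotate(+3)): offset=3, physical=[A,B,C,D,E,F,G,H,I], logical=[D,E,F,G,H,I,A,B,C]
After op 2 (swap(0, 1)): offset=3, physical=[A,B,C,E,D,F,G,H,I], logical=[E,D,F,G,H,I,A,B,C]
After op 3 (rotate(-2)): offset=1, physical=[A,B,C,E,D,F,G,H,I], logical=[B,C,E,D,F,G,H,I,A]
After op 4 (replace(6, 'i')): offset=1, physical=[A,B,C,E,D,F,G,i,I], logical=[B,C,E,D,F,G,i,I,A]
After op 5 (swap(8, 0)): offset=1, physical=[B,A,C,E,D,F,G,i,I], logical=[A,C,E,D,F,G,i,I,B]
After op 6 (replace(2, 'b')): offset=1, physical=[B,A,C,b,D,F,G,i,I], logical=[A,C,b,D,F,G,i,I,B]
After op 7 (rotate(+3)): offset=4, physical=[B,A,C,b,D,F,G,i,I], logical=[D,F,G,i,I,B,A,C,b]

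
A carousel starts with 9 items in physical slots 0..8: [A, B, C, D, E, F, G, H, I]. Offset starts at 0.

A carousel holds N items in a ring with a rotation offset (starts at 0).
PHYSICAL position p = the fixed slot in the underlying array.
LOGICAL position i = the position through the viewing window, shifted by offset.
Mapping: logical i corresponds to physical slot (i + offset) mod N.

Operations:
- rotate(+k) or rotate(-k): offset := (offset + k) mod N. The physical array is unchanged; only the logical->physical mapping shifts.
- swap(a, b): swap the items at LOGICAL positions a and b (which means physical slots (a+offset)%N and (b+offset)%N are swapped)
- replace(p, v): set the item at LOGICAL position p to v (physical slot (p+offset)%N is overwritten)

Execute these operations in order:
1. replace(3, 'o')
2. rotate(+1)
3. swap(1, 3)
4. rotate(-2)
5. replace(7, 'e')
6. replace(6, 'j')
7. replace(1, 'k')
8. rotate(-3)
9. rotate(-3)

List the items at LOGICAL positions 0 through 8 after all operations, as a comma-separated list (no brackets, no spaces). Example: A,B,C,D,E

After op 1 (replace(3, 'o')): offset=0, physical=[A,B,C,o,E,F,G,H,I], logical=[A,B,C,o,E,F,G,H,I]
After op 2 (rotate(+1)): offset=1, physical=[A,B,C,o,E,F,G,H,I], logical=[B,C,o,E,F,G,H,I,A]
After op 3 (swap(1, 3)): offset=1, physical=[A,B,E,o,C,F,G,H,I], logical=[B,E,o,C,F,G,H,I,A]
After op 4 (rotate(-2)): offset=8, physical=[A,B,E,o,C,F,G,H,I], logical=[I,A,B,E,o,C,F,G,H]
After op 5 (replace(7, 'e')): offset=8, physical=[A,B,E,o,C,F,e,H,I], logical=[I,A,B,E,o,C,F,e,H]
After op 6 (replace(6, 'j')): offset=8, physical=[A,B,E,o,C,j,e,H,I], logical=[I,A,B,E,o,C,j,e,H]
After op 7 (replace(1, 'k')): offset=8, physical=[k,B,E,o,C,j,e,H,I], logical=[I,k,B,E,o,C,j,e,H]
After op 8 (rotate(-3)): offset=5, physical=[k,B,E,o,C,j,e,H,I], logical=[j,e,H,I,k,B,E,o,C]
After op 9 (rotate(-3)): offset=2, physical=[k,B,E,o,C,j,e,H,I], logical=[E,o,C,j,e,H,I,k,B]

Answer: E,o,C,j,e,H,I,k,B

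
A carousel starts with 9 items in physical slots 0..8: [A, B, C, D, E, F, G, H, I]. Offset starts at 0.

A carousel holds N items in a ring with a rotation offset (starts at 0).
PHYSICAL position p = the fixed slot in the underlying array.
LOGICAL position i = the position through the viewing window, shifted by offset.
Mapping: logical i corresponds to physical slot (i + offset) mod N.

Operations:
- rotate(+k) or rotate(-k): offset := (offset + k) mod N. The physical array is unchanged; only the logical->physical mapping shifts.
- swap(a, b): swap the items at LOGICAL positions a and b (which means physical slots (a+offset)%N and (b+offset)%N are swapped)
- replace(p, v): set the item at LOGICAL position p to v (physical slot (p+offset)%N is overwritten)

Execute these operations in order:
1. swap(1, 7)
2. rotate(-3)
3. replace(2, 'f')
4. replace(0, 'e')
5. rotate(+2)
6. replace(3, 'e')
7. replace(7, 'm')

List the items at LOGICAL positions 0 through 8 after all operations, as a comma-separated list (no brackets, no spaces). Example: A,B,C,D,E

Answer: f,A,H,e,D,E,F,m,B

Derivation:
After op 1 (swap(1, 7)): offset=0, physical=[A,H,C,D,E,F,G,B,I], logical=[A,H,C,D,E,F,G,B,I]
After op 2 (rotate(-3)): offset=6, physical=[A,H,C,D,E,F,G,B,I], logical=[G,B,I,A,H,C,D,E,F]
After op 3 (replace(2, 'f')): offset=6, physical=[A,H,C,D,E,F,G,B,f], logical=[G,B,f,A,H,C,D,E,F]
After op 4 (replace(0, 'e')): offset=6, physical=[A,H,C,D,E,F,e,B,f], logical=[e,B,f,A,H,C,D,E,F]
After op 5 (rotate(+2)): offset=8, physical=[A,H,C,D,E,F,e,B,f], logical=[f,A,H,C,D,E,F,e,B]
After op 6 (replace(3, 'e')): offset=8, physical=[A,H,e,D,E,F,e,B,f], logical=[f,A,H,e,D,E,F,e,B]
After op 7 (replace(7, 'm')): offset=8, physical=[A,H,e,D,E,F,m,B,f], logical=[f,A,H,e,D,E,F,m,B]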